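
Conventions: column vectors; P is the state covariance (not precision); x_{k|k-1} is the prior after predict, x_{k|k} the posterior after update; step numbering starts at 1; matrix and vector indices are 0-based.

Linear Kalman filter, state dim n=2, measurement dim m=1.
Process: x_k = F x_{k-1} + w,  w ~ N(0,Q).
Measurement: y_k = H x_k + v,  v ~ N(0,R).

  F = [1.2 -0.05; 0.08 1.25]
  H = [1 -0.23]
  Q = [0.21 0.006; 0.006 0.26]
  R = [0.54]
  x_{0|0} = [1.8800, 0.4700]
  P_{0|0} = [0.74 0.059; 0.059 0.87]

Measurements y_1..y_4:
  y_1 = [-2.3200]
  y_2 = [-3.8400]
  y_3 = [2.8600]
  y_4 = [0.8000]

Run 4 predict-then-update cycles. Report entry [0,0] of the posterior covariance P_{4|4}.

step 1: x^-=[2.2325, 0.7379]  P^-=[1.2707 0.1109; 0.1109 1.6359]  S=[1.8462]  K=[0.6745; -0.1437]  nu=[-4.3828]  x^+=[-0.7235, 1.3678]  P^+=[0.4309 0.2899; 0.2899 1.5978]
step 2: x^-=[-0.9366, 1.6518]  P^-=[0.7997 0.3812; 0.3812 2.8173]  S=[1.3134]  K=[0.5421; -0.2031]  nu=[-2.5235]  x^+=[-2.3046, 2.1645]  P^+=[0.4137 0.5258; 0.5258 2.7631]
step 3: x^-=[-2.8738, 2.5212]  P^-=[0.7495 0.6596; 0.6596 4.6851]  S=[1.2339]  K=[0.4845; -0.3387]  nu=[6.3136]  x^+=[0.1850, 0.3827]  P^+=[0.4599 0.8621; 0.8621 4.5435]
step 4: x^-=[0.2029, 0.4932]  P^-=[0.7802 1.0559; 1.0559 7.5346]  S=[1.2330]  K=[0.4358; -0.5491]  nu=[0.7106]  x^+=[0.5125, 0.1030]  P^+=[0.5460 1.3509; 1.3509 7.1628]

P_post[0,0] = 0.5460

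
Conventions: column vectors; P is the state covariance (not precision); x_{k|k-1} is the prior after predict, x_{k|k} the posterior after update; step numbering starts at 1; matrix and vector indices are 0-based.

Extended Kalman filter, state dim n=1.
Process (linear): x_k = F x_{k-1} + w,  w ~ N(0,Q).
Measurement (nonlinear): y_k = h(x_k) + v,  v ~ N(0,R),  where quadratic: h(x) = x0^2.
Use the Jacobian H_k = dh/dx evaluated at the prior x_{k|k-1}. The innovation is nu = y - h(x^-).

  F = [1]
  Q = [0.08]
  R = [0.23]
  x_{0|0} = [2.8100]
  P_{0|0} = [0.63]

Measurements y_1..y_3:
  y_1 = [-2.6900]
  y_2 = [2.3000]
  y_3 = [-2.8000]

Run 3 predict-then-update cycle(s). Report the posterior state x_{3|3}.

step 1: x^-=[2.8100]  P^-=[0.7100]  H_jac=[5.6200]  S=[22.6549]  K=[0.1761]  nu=[-10.5861]  x^+=[0.9455]  P^+=[0.0072]
step 2: x^-=[0.9455]  P^-=[0.0872]  H_jac=[1.8910]  S=[0.5418]  K=[0.3044]  nu=[1.4061]  x^+=[1.3734]  P^+=[0.0370]
step 3: x^-=[1.3734]  P^-=[0.1170]  H_jac=[2.7468]  S=[1.1129]  K=[0.2888]  nu=[-4.6863]  x^+=[0.0199]  P^+=[0.0242]

x_post = [0.0199]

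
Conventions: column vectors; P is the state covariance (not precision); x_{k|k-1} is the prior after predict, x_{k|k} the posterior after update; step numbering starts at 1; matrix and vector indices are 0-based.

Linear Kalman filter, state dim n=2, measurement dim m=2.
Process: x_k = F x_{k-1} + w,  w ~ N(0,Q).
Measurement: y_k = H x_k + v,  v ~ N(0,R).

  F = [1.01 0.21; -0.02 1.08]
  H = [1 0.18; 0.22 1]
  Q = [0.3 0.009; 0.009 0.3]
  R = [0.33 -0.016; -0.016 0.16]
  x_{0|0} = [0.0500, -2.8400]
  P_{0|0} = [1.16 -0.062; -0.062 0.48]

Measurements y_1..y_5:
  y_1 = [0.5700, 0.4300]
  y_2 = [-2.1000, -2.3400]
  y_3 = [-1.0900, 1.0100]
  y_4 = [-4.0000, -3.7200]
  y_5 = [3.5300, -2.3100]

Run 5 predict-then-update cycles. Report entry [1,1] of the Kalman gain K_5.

K[1,1] = 0.7306

step 1: x^-=[-0.5459, -3.0682]  P^-=[1.4782 0.0271; 0.0271 0.8630]  S=[1.8459 0.4927; 0.4927 1.1065]  K=[0.8154 -0.0447; -0.1257 0.8413]  nu=[1.6682, 3.6183]  x^+=[0.6526, -0.2337]  P^+=[0.2847 -0.0828; -0.0828 0.1548]
step 2: x^-=[0.6100, -0.2655]  P^-=[0.5621 -0.0516; -0.0516 0.4843]  S=[0.8892 0.1412; 0.1412 0.6488]  K=[0.6257 -0.0251; -0.0785 0.7460]  nu=[-2.6622, -2.2087]  x^+=[-1.0002, -1.7044]  P^+=[0.2180 -0.0620; -0.0620 0.1343]
step 3: x^-=[-1.3681, -1.8207]  P^-=[0.5020 -0.0323; -0.0323 0.4594]  S=[0.8353 0.1435; 0.1435 0.6294]  K=[0.5961 -0.0118; -0.0657 0.7335]  nu=[0.6059, 3.1317]  x^+=[-1.0440, 0.4365]  P^+=[0.2072 -0.0570; -0.0570 0.1310]
step 4: x^-=[-0.9627, 0.4923]  P^-=[0.4929 -0.0274; -0.0274 0.4553]  S=[0.8278 0.1459; 0.1459 0.6271]  K=[0.5910 -0.0083; -0.0630 0.7311]  nu=[-3.1259, -4.0005]  x^+=[-2.7769, -2.2355]  P^+=[0.2052 -0.0559; -0.0559 0.1303]
step 5: x^-=[-3.2741, -2.3588]  P^-=[0.4914 -0.0264; -0.0264 0.4545]  S=[0.8266 0.1465; 0.1465 0.6266]  K=[0.5900 -0.0075; -0.0624 0.7306]  nu=[7.2287, 0.7691]  x^+=[0.9853, -2.2481]  P^+=[0.2049 -0.0557; -0.0557 0.1301]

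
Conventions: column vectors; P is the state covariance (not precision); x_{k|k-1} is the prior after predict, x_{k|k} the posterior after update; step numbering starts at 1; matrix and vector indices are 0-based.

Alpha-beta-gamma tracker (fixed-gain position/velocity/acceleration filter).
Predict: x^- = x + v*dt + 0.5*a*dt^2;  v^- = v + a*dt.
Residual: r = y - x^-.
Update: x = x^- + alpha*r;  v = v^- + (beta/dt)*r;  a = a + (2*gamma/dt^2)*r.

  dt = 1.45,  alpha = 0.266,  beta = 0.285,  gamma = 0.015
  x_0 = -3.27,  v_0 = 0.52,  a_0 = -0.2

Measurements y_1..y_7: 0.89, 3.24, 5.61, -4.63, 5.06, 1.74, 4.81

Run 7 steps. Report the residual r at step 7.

step 1: x_pred=-2.7262  r=3.6162  x^+=-1.7643  v^+=0.9408  a^+=-0.1484
step 2: x_pred=-0.5562  r=3.7962  x^+=0.4536  v^+=1.4717  a^+=-0.0942
step 3: x_pred=2.4886  r=3.1214  x^+=3.3189  v^+=1.9486  a^+=-0.0497
step 4: x_pred=6.0921  r=-10.7221  x^+=3.2401  v^+=-0.2309  a^+=-0.2027
step 5: x_pred=2.6922  r=2.3678  x^+=3.3220  v^+=-0.0594  a^+=-0.1689
step 6: x_pred=3.0584  r=-1.3184  x^+=2.7077  v^+=-0.5634  a^+=-0.1877
step 7: x_pred=1.6934  r=3.1166  x^+=2.5224  v^+=-0.2230  a^+=-0.1432

resid = 3.1166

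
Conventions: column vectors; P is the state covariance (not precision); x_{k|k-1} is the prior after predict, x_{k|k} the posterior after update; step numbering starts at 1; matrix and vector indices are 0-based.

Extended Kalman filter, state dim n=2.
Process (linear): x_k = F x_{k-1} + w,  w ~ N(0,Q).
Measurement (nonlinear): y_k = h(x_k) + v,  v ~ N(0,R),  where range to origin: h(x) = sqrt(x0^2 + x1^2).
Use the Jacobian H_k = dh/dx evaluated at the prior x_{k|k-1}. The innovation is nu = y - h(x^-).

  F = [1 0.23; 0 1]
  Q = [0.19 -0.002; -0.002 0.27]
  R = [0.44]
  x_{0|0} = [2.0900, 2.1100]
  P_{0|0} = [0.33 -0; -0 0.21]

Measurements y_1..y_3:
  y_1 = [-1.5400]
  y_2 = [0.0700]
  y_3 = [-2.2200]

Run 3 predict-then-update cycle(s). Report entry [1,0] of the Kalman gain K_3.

K[1,0] = 0.3376

step 1: x^-=[2.5753, 2.1100]  P^-=[0.5311 0.0463; 0.0463 0.4800]  H_jac=[0.7735 0.6338]  S=[0.9960]  K=[0.4419; 0.3414]  nu=[-4.8693]  x^+=[0.4233, 0.4476]  P^+=[0.3366 -0.1040; -0.1040 0.3639]
step 2: x^-=[0.5263, 0.4476]  P^-=[0.4980 -0.0223; -0.0223 0.6339]  H_jac=[0.7617 0.6479]  S=[0.9731]  K=[0.3750; 0.4046]  nu=[-0.6209]  x^+=[0.2934, 0.1964]  P^+=[0.3612 -0.1699; -0.1699 0.4746]
step 3: x^-=[0.3386, 0.1964]  P^-=[0.4981 -0.0628; -0.0628 0.7446]  H_jac=[0.8650 0.5017]  S=[0.9457]  K=[0.4223; 0.3376]  nu=[-2.6114]  x^+=[-0.7643, -0.6853]  P^+=[0.3294 -0.1976; -0.1976 0.6368]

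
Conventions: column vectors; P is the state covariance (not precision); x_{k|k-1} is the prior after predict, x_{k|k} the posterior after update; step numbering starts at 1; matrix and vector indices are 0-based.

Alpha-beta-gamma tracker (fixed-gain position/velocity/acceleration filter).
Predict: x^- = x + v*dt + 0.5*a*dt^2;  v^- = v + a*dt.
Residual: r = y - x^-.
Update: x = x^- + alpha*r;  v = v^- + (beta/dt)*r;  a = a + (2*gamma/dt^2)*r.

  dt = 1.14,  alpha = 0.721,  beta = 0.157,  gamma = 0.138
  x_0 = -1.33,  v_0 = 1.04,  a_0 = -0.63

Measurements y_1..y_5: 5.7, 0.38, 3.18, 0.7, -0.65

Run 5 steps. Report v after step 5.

step 1: x_pred=-0.5538  r=6.2538  x^+=3.9552  v^+=1.1831  a^+=0.6981
step 2: x_pred=5.7575  r=-5.3775  x^+=1.8803  v^+=1.2383  a^+=-0.4439
step 3: x_pred=3.0036  r=0.1764  x^+=3.1308  v^+=0.7566  a^+=-0.4064
step 4: x_pred=3.7292  r=-3.0292  x^+=1.5451  v^+=-0.1239  a^+=-1.0498
step 5: x_pred=0.7217  r=-1.3717  x^+=-0.2673  v^+=-1.5096  a^+=-1.3411

v_post = -1.5096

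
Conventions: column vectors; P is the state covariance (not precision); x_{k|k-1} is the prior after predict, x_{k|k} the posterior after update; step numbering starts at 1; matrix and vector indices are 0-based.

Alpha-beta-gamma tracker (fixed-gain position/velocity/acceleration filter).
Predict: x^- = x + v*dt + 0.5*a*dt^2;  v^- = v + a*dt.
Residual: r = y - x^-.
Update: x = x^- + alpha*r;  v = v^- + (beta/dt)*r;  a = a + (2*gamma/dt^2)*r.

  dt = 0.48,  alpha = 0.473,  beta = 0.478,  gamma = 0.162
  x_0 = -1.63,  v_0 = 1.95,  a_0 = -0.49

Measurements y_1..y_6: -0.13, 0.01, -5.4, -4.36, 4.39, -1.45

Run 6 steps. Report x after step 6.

x_post = -1.2070

step 1: x_pred=-0.7504  r=0.6204  x^+=-0.4570  v^+=2.3327  a^+=0.3825
step 2: x_pred=0.7068  r=-0.6968  x^+=0.3772  v^+=1.8224  a^+=-0.5973
step 3: x_pred=1.1831  r=-6.5831  x^+=-1.9307  v^+=-5.0200  a^+=-9.8549
step 4: x_pred=-5.4756  r=1.1156  x^+=-4.9479  v^+=-8.6394  a^+=-8.2861
step 5: x_pred=-10.0494  r=14.4394  x^+=-3.2196  v^+=1.7625  a^+=12.0193
step 6: x_pred=-0.9889  r=-0.4611  x^+=-1.2070  v^+=7.0726  a^+=11.3709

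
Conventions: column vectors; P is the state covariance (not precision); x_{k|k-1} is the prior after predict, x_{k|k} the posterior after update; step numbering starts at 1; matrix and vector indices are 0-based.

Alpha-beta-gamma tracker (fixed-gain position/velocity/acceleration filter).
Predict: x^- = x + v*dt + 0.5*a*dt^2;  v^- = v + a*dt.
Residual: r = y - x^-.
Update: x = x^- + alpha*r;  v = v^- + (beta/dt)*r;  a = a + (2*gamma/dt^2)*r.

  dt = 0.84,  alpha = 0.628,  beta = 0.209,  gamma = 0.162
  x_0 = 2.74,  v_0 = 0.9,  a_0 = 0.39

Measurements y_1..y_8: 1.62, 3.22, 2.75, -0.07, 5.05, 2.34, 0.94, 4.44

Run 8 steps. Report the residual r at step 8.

resid = 3.0430

step 1: x_pred=3.6336  r=-2.0136  x^+=2.3691  v^+=0.7266  a^+=-0.5346
step 2: x_pred=2.7908  r=0.4292  x^+=3.0603  v^+=0.3843  a^+=-0.3375
step 3: x_pred=3.2641  r=-0.5141  x^+=2.9412  v^+=-0.0271  a^+=-0.5736
step 4: x_pred=2.7161  r=-2.7861  x^+=0.9664  v^+=-1.2021  a^+=-1.8529
step 5: x_pred=-0.6971  r=5.7471  x^+=2.9121  v^+=-1.3287  a^+=0.7860
step 6: x_pred=2.0733  r=0.2667  x^+=2.2408  v^+=-0.6020  a^+=0.9085
step 7: x_pred=2.0556  r=-1.1156  x^+=1.3550  v^+=-0.1165  a^+=0.3962
step 8: x_pred=1.3970  r=3.0430  x^+=3.3080  v^+=0.9735  a^+=1.7935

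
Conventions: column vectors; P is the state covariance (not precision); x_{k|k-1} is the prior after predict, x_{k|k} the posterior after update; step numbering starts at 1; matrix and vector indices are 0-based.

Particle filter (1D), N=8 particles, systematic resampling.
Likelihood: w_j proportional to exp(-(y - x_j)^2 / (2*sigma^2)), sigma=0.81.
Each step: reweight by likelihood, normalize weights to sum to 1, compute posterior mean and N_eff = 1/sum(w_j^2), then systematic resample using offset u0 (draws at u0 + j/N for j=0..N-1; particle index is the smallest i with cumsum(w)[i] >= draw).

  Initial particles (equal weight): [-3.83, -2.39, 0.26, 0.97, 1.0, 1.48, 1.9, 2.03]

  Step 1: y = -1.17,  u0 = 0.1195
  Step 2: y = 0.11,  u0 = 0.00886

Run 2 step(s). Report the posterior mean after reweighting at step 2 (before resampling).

post_mean = 0.3225

step 1: w=[0.0076, 0.5354, 0.3504, 0.0508, 0.0460, 0.0079, 0.0013, 0.0007]  mean=-1.1069  Neff=2.4139  idx=[1, 1, 1, 1, 2, 2, 2, 5]
step 2: w=[0.0027, 0.0027, 0.0027, 0.0027, 0.3051, 0.3051, 0.3051, 0.0742]  mean=0.3225  Neff=3.5123  idx=[3, 4, 4, 5, 5, 6, 6, 6]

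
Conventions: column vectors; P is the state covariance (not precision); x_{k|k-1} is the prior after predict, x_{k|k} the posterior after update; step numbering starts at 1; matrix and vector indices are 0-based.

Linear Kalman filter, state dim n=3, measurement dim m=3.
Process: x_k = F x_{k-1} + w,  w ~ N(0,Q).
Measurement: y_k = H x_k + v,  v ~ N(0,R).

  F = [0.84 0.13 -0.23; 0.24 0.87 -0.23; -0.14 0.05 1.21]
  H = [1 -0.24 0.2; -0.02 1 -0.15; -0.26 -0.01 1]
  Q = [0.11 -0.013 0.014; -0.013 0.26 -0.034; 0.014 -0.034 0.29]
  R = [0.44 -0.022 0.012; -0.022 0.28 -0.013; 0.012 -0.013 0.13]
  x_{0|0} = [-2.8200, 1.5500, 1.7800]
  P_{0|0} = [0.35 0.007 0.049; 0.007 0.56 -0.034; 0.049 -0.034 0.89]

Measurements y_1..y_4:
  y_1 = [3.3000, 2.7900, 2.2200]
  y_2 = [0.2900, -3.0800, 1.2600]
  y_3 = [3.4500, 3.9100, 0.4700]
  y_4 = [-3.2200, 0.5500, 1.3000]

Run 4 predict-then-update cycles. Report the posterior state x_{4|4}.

step 1: x^-=[-2.5767, 0.2623, 2.6261]  P^-=[0.3981 0.1690 -0.2246; 0.1690 0.7622 -0.2894; -0.2246 -0.2894 1.5805]  S=[0.8021 -0.1243 0.0924; -0.1243 1.1567 -0.5937; 0.0924 -0.5937 1.8610]  K=[0.4286 0.1345 -0.1556; 0.0165 0.7186 0.0452; 0.1010 0.0117 0.8809]  nu=[5.4144, 2.8701, -1.0734]  x^+=[0.2967, 2.3656, 2.2609]  P^+=[0.1866 0.0388 0.0321; 0.0388 0.2023 0.0088; 0.0321 0.0088 0.1240]
step 2: x^-=[0.0368, 1.6092, 2.8125]  P^-=[0.2472 0.0736 -0.0053; 0.0736 0.4396 -0.0507; -0.0053 -0.0507 0.4654]  S=[0.6986 -0.0836 0.0530; -0.0836 0.7424 -0.1559; 0.0530 -0.1559 0.6163]  K=[0.3489 0.1084 -0.1166; 0.0102 0.6084 0.0326; 0.0867 0.0056 0.7521]  nu=[0.0770, -4.2666, -1.5268]  x^+=[-0.2207, -1.0355, 1.6470]  P^+=[0.1518 0.0313 0.0274; 0.0313 0.1713 0.0063; 0.0274 0.0063 0.1059]
step 3: x^-=[-0.6988, -1.3326, 1.9720]  P^-=[0.2215 0.0582 -0.0018; 0.0582 0.4115 -0.0492; -0.0018 -0.0492 0.4395]  S=[0.6788 -0.0912 0.0565; -0.0912 0.7139 -0.1463; 0.0565 -0.1463 0.5868]  K=[0.3271 0.0949 -0.1101; 0.0027 0.5918 0.0307; 0.0825 0.0017 0.7432]  nu=[3.4345, 5.5244, -1.6970]  x^+=[1.1358, 1.8938, 1.0034]  P^+=[0.1420 0.0275 0.0256; 0.0275 0.1666 0.0051; 0.0256 0.0051 0.1043]
step 4: x^-=[0.9695, 1.6894, 1.1498]  P^-=[0.2143 0.0534 -0.0024; 0.0534 0.4064 -0.0500; -0.0024 -0.0500 0.4375]  S=[0.6734 -0.0947 0.0573; -0.0947 0.7091 -0.1455; 0.0573 -0.1455 0.5845]  K=[0.3205 0.0901 -0.1094; -0.0002 0.5883 0.0303; 0.0810 0.0003 0.7425]  nu=[-4.0140, -0.9476, 0.4191]  x^+=[-0.4483, 1.1456, 1.1358]  P^+=[0.1390 0.0261 0.0249; 0.0261 0.1656 0.0047; 0.0249 0.0047 0.1040]

x_post = [-0.4483, 1.1456, 1.1358]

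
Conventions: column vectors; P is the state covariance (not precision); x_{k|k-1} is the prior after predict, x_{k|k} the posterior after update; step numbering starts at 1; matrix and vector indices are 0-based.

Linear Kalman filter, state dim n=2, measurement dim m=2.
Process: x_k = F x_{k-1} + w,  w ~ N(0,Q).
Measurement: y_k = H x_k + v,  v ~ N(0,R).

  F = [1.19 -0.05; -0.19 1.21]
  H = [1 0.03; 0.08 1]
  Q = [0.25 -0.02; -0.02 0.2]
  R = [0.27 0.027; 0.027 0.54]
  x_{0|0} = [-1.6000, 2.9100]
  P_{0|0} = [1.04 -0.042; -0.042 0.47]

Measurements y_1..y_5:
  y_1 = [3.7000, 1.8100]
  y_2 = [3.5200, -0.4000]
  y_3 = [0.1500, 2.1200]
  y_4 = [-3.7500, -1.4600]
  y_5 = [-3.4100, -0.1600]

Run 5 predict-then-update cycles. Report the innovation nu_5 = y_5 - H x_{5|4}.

innov = [-1.3422, -0.6748]

step 1: x^-=[-2.0495, 3.8251]  P^-=[1.7289 -0.3445; -0.3445 0.9450]  S=[1.9791 -0.1516; -0.1516 1.4409]  K=[0.8644 -0.0521; -0.1118 0.6249]  nu=[5.6347, -1.8511]  x^+=[2.9175, 2.0381]  P^+=[0.2327 -0.0234; -0.0234 0.3363]
step 2: x^-=[3.3699, 1.9117]  P^-=[0.5831 -0.1269; -0.1269 0.7116]  S=[0.8461 -0.0322; -0.0322 1.2350]  K=[0.6829 -0.0472; -0.1032 0.5653]  nu=[0.0927, -2.5813]  x^+=[3.5550, 0.4431]  P^+=[0.1837 -0.0217; -0.0217 0.3042]
step 3: x^-=[4.2083, -0.1394]  P^-=[0.5136 -0.1115; -0.1115 0.6620]  S=[0.7775 -0.0238; -0.0238 1.1874]  K=[0.6548 -0.0461; -0.1011 0.5480]  nu=[-4.0541, 1.9227]  x^+=[1.4648, 1.3239]  P^+=[0.1762 -0.0213; -0.0213 0.2949]
step 4: x^-=[1.6769, 1.3236]  P^-=[0.5028 -0.1086; -0.1086 0.6479]  S=[0.7669 -0.0222; -0.0222 1.1737]  K=[0.6501 -0.0460; -0.1006 0.5427]  nu=[-5.4666, -2.9177]  x^+=[-1.7427, 0.2899]  P^+=[0.1749 -0.0213; -0.0213 0.2920]
step 5: x^-=[-2.0883, 0.6819]  P^-=[0.5010 -0.1080; -0.1080 0.6437]  S=[0.7651 -0.0219; -0.0219 1.1696]  K=[0.6492 -0.0459; -0.1005 0.5411]  nu=[-1.3422, -0.6748]  x^+=[-2.9287, 0.4516]  P^+=[0.1747 -0.0213; -0.0213 0.2912]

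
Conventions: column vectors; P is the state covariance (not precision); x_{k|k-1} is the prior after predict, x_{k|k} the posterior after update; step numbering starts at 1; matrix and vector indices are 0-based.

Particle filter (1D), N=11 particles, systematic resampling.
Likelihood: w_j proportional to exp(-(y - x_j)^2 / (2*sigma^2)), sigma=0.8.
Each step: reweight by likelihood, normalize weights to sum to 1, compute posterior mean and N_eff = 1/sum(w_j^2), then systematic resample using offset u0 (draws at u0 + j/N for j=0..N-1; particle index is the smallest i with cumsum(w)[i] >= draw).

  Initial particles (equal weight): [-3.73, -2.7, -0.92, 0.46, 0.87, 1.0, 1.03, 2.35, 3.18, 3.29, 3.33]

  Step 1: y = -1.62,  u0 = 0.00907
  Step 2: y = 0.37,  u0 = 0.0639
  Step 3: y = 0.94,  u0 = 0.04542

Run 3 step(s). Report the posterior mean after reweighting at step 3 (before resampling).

step 1: w=[0.0265, 0.3449, 0.5851, 0.0292, 0.0068, 0.0040, 0.0036, 0.0000, 0.0000, 0.0000, 0.0000]  mean=-1.5413  Neff=2.1603  idx=[0, 1, 1, 1, 2, 2, 2, 2, 2, 2, 2]
step 2: w=[0.0000, 0.0003, 0.0003, 0.0003, 0.1427, 0.1427, 0.1427, 0.1427, 0.1427, 0.1427, 0.1427]  mean=-0.9218  Neff=7.0140  idx=[4, 5, 5, 6, 6, 7, 8, 8, 9, 10, 10]
step 3: w=[0.0909, 0.0909, 0.0909, 0.0909, 0.0909, 0.0909, 0.0909, 0.0909, 0.0909, 0.0909, 0.0909]  mean=-0.9200  Neff=11.0000  idx=[0, 1, 2, 3, 4, 5, 6, 7, 8, 9, 10]

post_mean = -0.9200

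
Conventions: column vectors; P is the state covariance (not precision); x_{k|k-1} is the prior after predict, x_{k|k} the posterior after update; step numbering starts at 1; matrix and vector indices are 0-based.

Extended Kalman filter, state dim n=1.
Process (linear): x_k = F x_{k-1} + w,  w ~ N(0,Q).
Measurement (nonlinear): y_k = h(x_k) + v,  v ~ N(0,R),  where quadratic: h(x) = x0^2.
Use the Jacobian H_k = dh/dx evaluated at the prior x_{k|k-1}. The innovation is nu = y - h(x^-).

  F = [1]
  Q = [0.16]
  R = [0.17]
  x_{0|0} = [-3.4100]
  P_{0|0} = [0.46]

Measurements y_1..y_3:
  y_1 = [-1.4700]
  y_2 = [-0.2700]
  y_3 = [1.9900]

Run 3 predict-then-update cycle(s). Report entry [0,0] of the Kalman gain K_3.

step 1: x^-=[-3.4100]  P^-=[0.6200]  H_jac=[-6.8200]  S=[29.0077]  K=[-0.1458]  nu=[-13.0981]  x^+=[-1.5007]  P^+=[0.0036]
step 2: x^-=[-1.5007]  P^-=[0.1636]  H_jac=[-3.0014]  S=[1.6441]  K=[-0.2987]  nu=[-2.5221]  x^+=[-0.7473]  P^+=[0.0169]
step 3: x^-=[-0.7473]  P^-=[0.1769]  H_jac=[-1.4946]  S=[0.5652]  K=[-0.4678]  nu=[1.4316]  x^+=[-1.4170]  P^+=[0.0532]

K[0,0] = -0.4678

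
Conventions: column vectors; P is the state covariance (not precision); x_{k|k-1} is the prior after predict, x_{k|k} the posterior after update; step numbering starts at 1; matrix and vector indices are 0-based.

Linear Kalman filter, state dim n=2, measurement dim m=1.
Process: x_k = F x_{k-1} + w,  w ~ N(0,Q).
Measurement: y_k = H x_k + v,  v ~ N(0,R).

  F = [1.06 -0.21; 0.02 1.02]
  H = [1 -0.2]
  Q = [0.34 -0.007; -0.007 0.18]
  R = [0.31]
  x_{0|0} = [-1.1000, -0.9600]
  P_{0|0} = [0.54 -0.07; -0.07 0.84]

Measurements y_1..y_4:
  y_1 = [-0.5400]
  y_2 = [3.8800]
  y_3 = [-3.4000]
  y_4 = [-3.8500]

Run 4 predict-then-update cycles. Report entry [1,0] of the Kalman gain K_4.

step 1: x^-=[-0.9644, -1.0012]  P^-=[1.0150 -0.2509; -0.2509 1.0513]  S=[1.4674]  K=[0.7259; -0.3143]  nu=[0.2242]  x^+=[-0.8017, -1.0716]  P^+=[0.2418 0.0839; 0.0839 0.9064]
step 2: x^-=[-0.6247, -1.1091]  P^-=[0.6143 -0.1057; -0.1057 1.1265]  S=[1.0117]  K=[0.6281; -0.3272]  nu=[4.2829]  x^+=[2.0655, -2.5105]  P^+=[0.2152 0.1022; 0.1022 1.0182]
step 3: x^-=[2.7166, -2.5194]  P^-=[0.5812 -0.1105; -0.1105 1.2436]  S=[0.9851]  K=[0.6124; -0.3646]  nu=[-6.6205]  x^+=[-1.3376, -0.1054]  P^+=[0.2117 0.1095; 0.1095 1.1126]
step 4: x^-=[-1.3958, -0.1343]  P^-=[0.5782 -0.1229; -0.1229 1.3421]  S=[0.9911]  K=[0.6082; -0.3949]  nu=[-2.4811]  x^+=[-2.9049, 0.8454]  P^+=[0.2116 0.1151; 0.1151 1.1876]

K[1,0] = -0.3949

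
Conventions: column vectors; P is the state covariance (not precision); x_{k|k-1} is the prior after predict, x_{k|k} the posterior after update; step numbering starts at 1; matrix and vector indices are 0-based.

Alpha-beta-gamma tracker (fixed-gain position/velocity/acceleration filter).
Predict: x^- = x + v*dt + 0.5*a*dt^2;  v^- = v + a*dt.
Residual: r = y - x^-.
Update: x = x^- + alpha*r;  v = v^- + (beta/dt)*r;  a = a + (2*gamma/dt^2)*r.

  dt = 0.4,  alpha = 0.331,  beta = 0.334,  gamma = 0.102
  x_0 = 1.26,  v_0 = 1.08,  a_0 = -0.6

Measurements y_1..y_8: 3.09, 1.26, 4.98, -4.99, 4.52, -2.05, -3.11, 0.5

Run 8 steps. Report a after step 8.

a_post = 6.7600

step 1: x_pred=1.6440  r=1.4460  x^+=2.1226  v^+=2.0474  a^+=1.2436
step 2: x_pred=3.0411  r=-1.7811  x^+=2.4515  v^+=1.0577  a^+=-1.0272
step 3: x_pred=2.7924  r=2.1876  x^+=3.5165  v^+=2.4734  a^+=1.7619
step 4: x_pred=4.6468  r=-9.6368  x^+=1.4570  v^+=-4.8686  a^+=-10.5250
step 5: x_pred=-1.3324  r=5.8524  x^+=0.6047  v^+=-4.1918  a^+=-3.0632
step 6: x_pred=-1.3171  r=-0.7329  x^+=-1.5597  v^+=-6.0291  a^+=-3.9977
step 7: x_pred=-4.2911  r=1.1811  x^+=-3.9002  v^+=-6.6420  a^+=-2.4918
step 8: x_pred=-6.7563  r=7.2563  x^+=-4.3545  v^+=-1.5797  a^+=6.7600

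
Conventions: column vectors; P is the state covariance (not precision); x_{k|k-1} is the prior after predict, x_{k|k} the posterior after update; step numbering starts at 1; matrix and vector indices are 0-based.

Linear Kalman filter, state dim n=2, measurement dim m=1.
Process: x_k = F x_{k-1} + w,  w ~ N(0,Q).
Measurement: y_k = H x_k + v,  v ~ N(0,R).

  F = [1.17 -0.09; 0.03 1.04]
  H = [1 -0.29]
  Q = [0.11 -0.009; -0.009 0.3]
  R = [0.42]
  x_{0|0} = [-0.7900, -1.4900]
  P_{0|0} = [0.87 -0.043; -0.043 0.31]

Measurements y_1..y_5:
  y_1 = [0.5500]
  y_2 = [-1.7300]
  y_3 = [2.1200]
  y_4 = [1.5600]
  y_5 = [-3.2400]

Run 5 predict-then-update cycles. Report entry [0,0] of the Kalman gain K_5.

K[0,0] = 0.4074

step 1: x^-=[-0.7902, -1.5733]  P^-=[1.3125 -0.0597; -0.0597 0.6334]  S=[1.8204]  K=[0.7305; -0.1337]  nu=[0.8839]  x^+=[-0.1445, -1.6915]  P^+=[0.3411 0.1181; 0.1181 0.6009]
step 2: x^-=[-0.0168, -1.7635]  P^-=[0.5569 0.0901; 0.0901 0.9576]  S=[1.0051]  K=[0.5280; -0.1866]  nu=[-2.2246]  x^+=[-1.1915, -1.3483]  P^+=[0.2766 0.1892; 0.1892 0.9226]
step 3: x^-=[-1.2727, -1.4380]  P^-=[0.4563 0.1440; 0.1440 1.3099]  S=[0.9029]  K=[0.4591; -0.2612]  nu=[2.9756]  x^+=[0.0935, -2.2152]  P^+=[0.2660 0.2523; 0.2523 1.2483]
step 4: x^-=[0.3087, -2.3010]  P^-=[0.4311 0.1898; 0.1898 1.6661]  S=[0.8811]  K=[0.4268; -0.3329]  nu=[0.5840]  x^+=[0.5580, -2.4955]  P^+=[0.2706 0.3150; 0.3150 1.5685]
step 5: x^-=[0.8774, -2.5785]  P^-=[0.4268 0.2362; 0.2362 2.0163]  S=[0.8794]  K=[0.4074; -0.3964]  nu=[-4.8652]  x^+=[-1.1049, -0.6500]  P^+=[0.2808 0.3782; 0.3782 1.8782]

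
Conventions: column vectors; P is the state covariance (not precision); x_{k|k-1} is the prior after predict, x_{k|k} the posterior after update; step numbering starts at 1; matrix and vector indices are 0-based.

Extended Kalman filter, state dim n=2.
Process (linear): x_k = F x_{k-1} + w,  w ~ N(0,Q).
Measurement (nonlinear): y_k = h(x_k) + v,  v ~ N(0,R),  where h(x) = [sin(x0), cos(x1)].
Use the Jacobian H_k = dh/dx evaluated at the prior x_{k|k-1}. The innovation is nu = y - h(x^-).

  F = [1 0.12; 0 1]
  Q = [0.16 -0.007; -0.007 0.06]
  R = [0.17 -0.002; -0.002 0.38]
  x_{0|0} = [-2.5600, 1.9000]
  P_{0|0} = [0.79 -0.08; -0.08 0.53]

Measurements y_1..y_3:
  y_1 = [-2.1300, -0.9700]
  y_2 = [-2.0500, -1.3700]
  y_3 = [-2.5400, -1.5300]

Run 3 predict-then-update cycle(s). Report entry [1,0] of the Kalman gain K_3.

K[1,0] = 0.0136

step 1: x^-=[-2.3320, 1.9000]  P^-=[0.9384 -0.0234; -0.0234 0.5900]  H_jac=[-0.6898 0.0000; 0.0000 -0.9463]  S=[0.6165 -0.0173; -0.0173 0.9083]  K=[-1.0498 0.0044; 0.0090 -0.6145]  nu=[-1.4060, -0.6467]  x^+=[-0.8588, 2.2848]  P^+=[0.2587 -0.0040; -0.0040 0.2468]
step 2: x^-=[-0.5846, 2.2848]  P^-=[0.4213 0.0186; 0.0186 0.3068]  H_jac=[0.8339 0.0000; 0.0000 -0.7558]  S=[0.4630 -0.0137; -0.0137 0.5552]  K=[0.7587 -0.0066; 0.0212 -0.4171]  nu=[-1.4981, -0.7151]  x^+=[-1.7165, 2.5513]  P^+=[0.1547 0.0053; 0.0053 0.2098]
step 3: x^-=[-1.4103, 2.5513]  P^-=[0.3190 0.0235; 0.0235 0.2698]  H_jac=[0.1598 0.0000; 0.0000 -0.5566]  S=[0.1781 -0.0041; -0.0041 0.4636]  K=[0.2855 -0.0257; 0.0136 -0.3238]  nu=[-1.5528, -0.6992]  x^+=[-1.8357, 2.7565]  P^+=[0.3041 0.0186; 0.0186 0.2211]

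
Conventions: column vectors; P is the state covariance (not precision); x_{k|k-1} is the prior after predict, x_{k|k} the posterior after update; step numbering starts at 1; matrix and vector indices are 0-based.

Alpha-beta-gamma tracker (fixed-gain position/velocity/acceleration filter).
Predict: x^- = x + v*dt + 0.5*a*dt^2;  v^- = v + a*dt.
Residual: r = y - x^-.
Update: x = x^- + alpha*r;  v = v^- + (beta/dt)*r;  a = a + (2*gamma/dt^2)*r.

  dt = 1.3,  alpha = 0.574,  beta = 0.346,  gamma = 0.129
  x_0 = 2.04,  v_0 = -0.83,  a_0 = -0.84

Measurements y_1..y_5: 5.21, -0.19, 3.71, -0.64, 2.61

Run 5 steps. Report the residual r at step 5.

resid = 3.3444

step 1: x_pred=0.2512  r=4.9588  x^+=3.0976  v^+=-0.6022  a^+=-0.0830
step 2: x_pred=2.2446  r=-2.4346  x^+=0.8471  v^+=-1.3580  a^+=-0.4546
step 3: x_pred=-1.3025  r=5.0125  x^+=1.5747  v^+=-0.6150  a^+=0.3106
step 4: x_pred=1.0376  r=-1.6776  x^+=0.0747  v^+=-0.6577  a^+=0.0545
step 5: x_pred=-0.7344  r=3.3444  x^+=1.1853  v^+=0.3032  a^+=0.5650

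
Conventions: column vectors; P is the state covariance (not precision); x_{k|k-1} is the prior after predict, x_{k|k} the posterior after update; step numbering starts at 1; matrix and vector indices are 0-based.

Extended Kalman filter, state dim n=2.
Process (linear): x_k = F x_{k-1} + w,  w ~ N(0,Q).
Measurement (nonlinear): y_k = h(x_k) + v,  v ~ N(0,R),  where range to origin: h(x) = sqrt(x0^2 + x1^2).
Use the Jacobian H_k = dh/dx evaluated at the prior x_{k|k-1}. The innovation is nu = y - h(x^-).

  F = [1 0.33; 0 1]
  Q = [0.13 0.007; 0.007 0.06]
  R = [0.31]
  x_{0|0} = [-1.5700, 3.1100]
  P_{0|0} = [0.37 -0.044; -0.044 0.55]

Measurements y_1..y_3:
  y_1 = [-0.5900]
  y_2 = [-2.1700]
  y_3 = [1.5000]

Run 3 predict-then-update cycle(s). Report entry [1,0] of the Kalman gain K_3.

K[1,0] = 0.3072

step 1: x^-=[-0.5437, 3.1100]  P^-=[0.5309 0.1445; 0.1445 0.6100]  H_jac=[-0.1722 0.9851]  S=[0.8686]  K=[0.0586; 0.6631]  nu=[-3.7472]  x^+=[-0.7634, 0.6252]  P^+=[0.5279 0.1107; 0.1107 0.2280]
step 2: x^-=[-0.5571, 0.6252]  P^-=[0.7558 0.1930; 0.1930 0.2880]  H_jac=[-0.6653 0.7466]  S=[0.6133]  K=[-0.5848; 0.1413]  nu=[-3.0074]  x^+=[1.2018, 0.2002]  P^+=[0.5460 0.2437; 0.2437 0.2758]
step 3: x^-=[1.2678, 0.2002]  P^-=[0.8669 0.3417; 0.3417 0.3358]  H_jac=[0.9878 0.1560]  S=[1.2692]  K=[0.7166; 0.3072]  nu=[0.2165]  x^+=[1.4229, 0.2667]  P^+=[0.2151 0.0623; 0.0623 0.2160]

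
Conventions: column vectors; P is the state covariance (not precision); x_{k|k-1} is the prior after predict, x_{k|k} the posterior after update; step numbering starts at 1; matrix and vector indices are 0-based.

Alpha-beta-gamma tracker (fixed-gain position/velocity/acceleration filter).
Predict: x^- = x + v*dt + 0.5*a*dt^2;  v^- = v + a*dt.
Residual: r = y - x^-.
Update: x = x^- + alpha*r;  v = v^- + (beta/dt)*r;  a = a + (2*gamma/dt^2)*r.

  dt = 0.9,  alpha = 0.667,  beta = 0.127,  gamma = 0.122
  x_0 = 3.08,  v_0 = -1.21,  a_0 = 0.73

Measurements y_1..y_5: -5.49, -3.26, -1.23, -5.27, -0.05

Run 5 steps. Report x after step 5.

x_post = -2.4540

step 1: x_pred=2.2867  r=-7.7767  x^+=-2.9004  v^+=-1.6504  a^+=-1.6126
step 2: x_pred=-5.0388  r=1.7788  x^+=-3.8523  v^+=-2.8507  a^+=-1.0768
step 3: x_pred=-6.8541  r=5.6241  x^+=-3.1028  v^+=-3.0262  a^+=0.6174
step 4: x_pred=-5.5763  r=0.3063  x^+=-5.3720  v^+=-2.4273  a^+=0.7097
step 5: x_pred=-7.2691  r=7.2191  x^+=-2.4540  v^+=-0.7699  a^+=2.8843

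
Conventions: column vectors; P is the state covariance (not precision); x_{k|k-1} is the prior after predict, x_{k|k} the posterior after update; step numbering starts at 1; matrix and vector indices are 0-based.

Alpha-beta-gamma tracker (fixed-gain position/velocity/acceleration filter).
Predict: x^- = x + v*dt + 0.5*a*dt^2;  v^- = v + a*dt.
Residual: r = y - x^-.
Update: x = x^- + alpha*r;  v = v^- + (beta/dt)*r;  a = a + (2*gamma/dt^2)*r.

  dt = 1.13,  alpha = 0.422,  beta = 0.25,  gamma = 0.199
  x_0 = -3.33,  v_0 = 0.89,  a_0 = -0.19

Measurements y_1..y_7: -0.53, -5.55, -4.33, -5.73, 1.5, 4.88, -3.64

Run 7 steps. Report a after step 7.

a_post = 3.2182

step 1: x_pred=-2.4456  r=1.9156  x^+=-1.6372  v^+=1.0991  a^+=0.4071
step 2: x_pred=-0.1353  r=-5.4147  x^+=-2.4203  v^+=0.3612  a^+=-1.2806
step 3: x_pred=-2.8298  r=-1.5002  x^+=-3.4629  v^+=-1.4178  a^+=-1.7482
step 4: x_pred=-6.1812  r=0.4512  x^+=-5.9908  v^+=-3.2935  a^+=-1.6076
step 5: x_pred=-10.7388  r=12.2388  x^+=-5.5740  v^+=-2.4024  a^+=2.2072
step 6: x_pred=-6.8796  r=11.7596  x^+=-1.9170  v^+=2.6934  a^+=5.8725
step 7: x_pred=4.8758  r=-8.5158  x^+=1.2821  v^+=7.4453  a^+=3.2182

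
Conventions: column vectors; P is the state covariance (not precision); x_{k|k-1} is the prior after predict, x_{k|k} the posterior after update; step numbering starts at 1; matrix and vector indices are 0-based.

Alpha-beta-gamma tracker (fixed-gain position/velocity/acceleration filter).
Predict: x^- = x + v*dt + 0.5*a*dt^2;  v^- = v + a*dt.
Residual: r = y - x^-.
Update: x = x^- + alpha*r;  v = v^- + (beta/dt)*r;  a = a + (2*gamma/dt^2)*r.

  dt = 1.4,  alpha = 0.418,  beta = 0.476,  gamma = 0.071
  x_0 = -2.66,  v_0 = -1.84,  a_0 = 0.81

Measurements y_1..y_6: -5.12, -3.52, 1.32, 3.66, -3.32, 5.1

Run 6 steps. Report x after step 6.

x_post = 6.1121

step 1: x_pred=-4.4422  r=-0.6778  x^+=-4.7255  v^+=-0.9365  a^+=0.7609
step 2: x_pred=-5.2909  r=1.7709  x^+=-4.5507  v^+=0.7309  a^+=0.8892
step 3: x_pred=-2.6560  r=3.9760  x^+=-0.9940  v^+=3.3276  a^+=1.1772
step 4: x_pred=4.8183  r=-1.1583  x^+=4.3341  v^+=4.5819  a^+=1.0933
step 5: x_pred=11.8203  r=-15.1403  x^+=5.4917  v^+=0.9649  a^+=-0.0036
step 6: x_pred=6.8390  r=-1.7390  x^+=6.1121  v^+=0.3686  a^+=-0.1296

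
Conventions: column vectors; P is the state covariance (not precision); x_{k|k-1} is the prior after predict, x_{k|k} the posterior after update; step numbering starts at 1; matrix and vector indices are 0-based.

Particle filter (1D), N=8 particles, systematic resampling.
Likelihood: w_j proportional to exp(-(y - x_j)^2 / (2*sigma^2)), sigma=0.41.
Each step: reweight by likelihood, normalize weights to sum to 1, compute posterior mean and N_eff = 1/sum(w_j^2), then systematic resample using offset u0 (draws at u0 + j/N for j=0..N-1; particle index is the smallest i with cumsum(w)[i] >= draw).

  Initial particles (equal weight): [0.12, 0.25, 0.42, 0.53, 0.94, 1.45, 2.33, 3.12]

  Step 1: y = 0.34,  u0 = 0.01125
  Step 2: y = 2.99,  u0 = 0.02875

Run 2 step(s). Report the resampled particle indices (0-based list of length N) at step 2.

resampled_idx = [4, 5, 6, 6, 6, 7, 7, 7]

step 1: w=[0.2117, 0.2387, 0.2399, 0.2196, 0.0838, 0.0063, 0.0000, 0.0000]  mean=0.3901  Neff=4.6588  idx=[0, 0, 1, 1, 2, 2, 3, 3]
step 2: w=[0.0006, 0.0006, 0.0054, 0.0054, 0.0799, 0.0799, 0.4141, 0.4141]  mean=0.5089  Neff=2.8112  idx=[4, 5, 6, 6, 6, 7, 7, 7]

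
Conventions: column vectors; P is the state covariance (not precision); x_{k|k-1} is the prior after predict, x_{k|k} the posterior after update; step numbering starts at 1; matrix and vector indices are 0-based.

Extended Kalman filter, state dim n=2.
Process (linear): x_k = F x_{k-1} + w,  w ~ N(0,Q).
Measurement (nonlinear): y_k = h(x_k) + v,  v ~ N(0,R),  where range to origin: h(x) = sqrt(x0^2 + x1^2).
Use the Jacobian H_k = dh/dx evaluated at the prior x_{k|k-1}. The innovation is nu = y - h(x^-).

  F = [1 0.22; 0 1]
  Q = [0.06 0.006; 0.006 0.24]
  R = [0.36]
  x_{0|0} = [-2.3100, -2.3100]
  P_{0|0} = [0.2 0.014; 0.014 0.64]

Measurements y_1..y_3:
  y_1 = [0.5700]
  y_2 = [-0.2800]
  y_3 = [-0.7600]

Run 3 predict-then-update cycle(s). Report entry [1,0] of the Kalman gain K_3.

K[1,0] = 0.1291

step 1: x^-=[-2.8182, -2.3100]  P^-=[0.2971 0.1608; 0.1608 0.8800]  H_jac=[-0.7734 -0.6339]  S=[1.0490]  K=[-0.3162; -0.6503]  nu=[-3.0739]  x^+=[-1.8461, -0.3109]  P^+=[0.1922 -0.0549; -0.0549 0.4363]
step 2: x^-=[-1.9145, -0.3109]  P^-=[0.2492 0.0471; 0.0471 0.6763]  H_jac=[-0.9871 -0.1603]  S=[0.6350]  K=[-0.3992; -0.2439]  nu=[-2.2196]  x^+=[-1.0285, 0.2304]  P^+=[0.1480 -0.0148; -0.0148 0.6386]
step 3: x^-=[-0.9778, 0.2304]  P^-=[0.2324 0.1317; 0.1317 0.8786]  H_jac=[-0.9734 0.2293]  S=[0.5676]  K=[-0.3453; 0.1291]  nu=[-1.7646]  x^+=[-0.3685, 0.0026]  P^+=[0.1647 0.1570; 0.1570 0.8691]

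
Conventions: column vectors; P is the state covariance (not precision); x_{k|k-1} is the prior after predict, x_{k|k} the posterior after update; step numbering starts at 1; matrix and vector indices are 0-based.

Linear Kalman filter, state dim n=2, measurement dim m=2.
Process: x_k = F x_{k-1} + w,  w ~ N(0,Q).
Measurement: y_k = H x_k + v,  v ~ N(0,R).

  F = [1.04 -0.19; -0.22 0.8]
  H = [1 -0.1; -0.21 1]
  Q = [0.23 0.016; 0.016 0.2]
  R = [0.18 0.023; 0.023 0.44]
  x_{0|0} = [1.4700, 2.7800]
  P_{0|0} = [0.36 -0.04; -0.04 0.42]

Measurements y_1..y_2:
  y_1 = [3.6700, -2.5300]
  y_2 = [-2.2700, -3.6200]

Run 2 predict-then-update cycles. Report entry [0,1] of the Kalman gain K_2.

K[0,1] = -0.0352

step 1: x^-=[1.0006, 1.9006]  P^-=[0.6503 -0.1652; -0.1652 0.5003]  S=[0.8684 -0.3322; -0.3322 1.0384]  K=[0.7484 -0.0511; -0.0578 0.4967]  nu=[2.8595, -4.2205]  x^+=[3.3564, -0.3611]  P^+=[0.1359 0.0232; 0.0232 0.2221]
step 2: x^-=[3.5592, -1.0273]  P^-=[0.3758 -0.0285; -0.0285 0.3406]  S=[0.5649 -0.1191; -0.1191 0.8091]  K=[0.6628 -0.0352; -0.0212 0.4252]  nu=[-5.9320, -1.8453]  x^+=[-0.3077, -1.6864]  P^+=[0.1210 0.0252; 0.0252 0.1919]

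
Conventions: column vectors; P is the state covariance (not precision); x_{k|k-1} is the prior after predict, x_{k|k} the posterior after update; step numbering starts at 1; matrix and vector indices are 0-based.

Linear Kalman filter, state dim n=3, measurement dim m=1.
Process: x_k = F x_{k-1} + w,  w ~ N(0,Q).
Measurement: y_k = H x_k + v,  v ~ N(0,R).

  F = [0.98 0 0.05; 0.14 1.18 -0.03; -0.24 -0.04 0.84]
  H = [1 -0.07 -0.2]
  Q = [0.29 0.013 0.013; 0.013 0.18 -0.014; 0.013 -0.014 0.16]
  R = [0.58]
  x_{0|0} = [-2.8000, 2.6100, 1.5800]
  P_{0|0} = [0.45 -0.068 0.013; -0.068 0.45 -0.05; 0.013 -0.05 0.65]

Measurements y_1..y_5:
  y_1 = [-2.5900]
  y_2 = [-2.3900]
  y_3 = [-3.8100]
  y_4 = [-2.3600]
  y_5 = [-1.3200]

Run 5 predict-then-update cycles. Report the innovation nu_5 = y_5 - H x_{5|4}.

innov = [1.2338]

step 1: x^-=[-2.6650, 2.6404, 1.8948]  P^-=[0.7251 -0.0081 -0.0522; -0.0081 0.7969 -0.0951; -0.0522 -0.0951 0.6421]  S=[1.3540]  K=[0.5436; -0.0331; -0.1285]  nu=[0.6388]  x^+=[-2.3177, 2.6192, 1.8127]  P^+=[0.3249 0.0163 0.0424; 0.0163 0.7955 -0.1009; 0.0424 -0.1009 0.6197]
step 2: x^-=[-2.1807, 2.7118, 1.9742]  P^-=[0.6078 0.0686 -0.0035; 0.0686 1.3067 -0.1776; -0.0035 -0.1776 0.6073]  S=[1.2053]  K=[0.5008; 0.0105; -0.0933]  nu=[0.3754]  x^+=[-1.9927, 2.7158, 1.9391]  P^+=[0.3054 0.0623 0.0529; 0.0623 1.3066 -0.1764; 0.0529 -0.1764 0.5968]
step 3: x^-=[-1.8559, 2.8674, 1.9985]  P^-=[0.5900 0.1144 0.0070; 0.1144 2.0384 -0.2874; 0.0070 -0.2874 0.5925]  S=[1.1768]  K=[0.4934; 0.0248; -0.0776]  nu=[-1.3537]  x^+=[-2.5238, 2.8338, 2.1036]  P^+=[0.3036 0.1000 0.0521; 0.1000 2.0377 -0.2852; 0.0521 -0.2852 0.5854]
step 4: x^-=[-2.3681, 2.9275, 2.2593]  P^-=[0.5881 0.1514 0.0051; 0.1514 3.0765 -0.4405; 0.0051 -0.4405 0.5939]  S=[1.1714]  K=[0.4922; 0.0206; -0.0707]  nu=[0.6649]  x^+=[-2.0409, 2.9412, 2.2123]  P^+=[0.3044 0.1395 0.0459; 0.1395 3.0760 -0.4388; 0.0459 -0.4388 0.5880]
step 5: x^-=[-1.8894, 3.1185, 2.2305]  P^-=[0.5883 0.1883 -0.0013; 0.1883 4.5463 -0.6543; -0.0013 -0.6543 0.6110]  S=[1.1708]  K=[0.4914; 0.0008; -0.0663]  nu=[1.2338]  x^+=[-1.2831, 3.1195, 2.1486]  P^+=[0.3056 0.1879 0.0369; 0.1879 4.5463 -0.6542; 0.0369 -0.6542 0.6059]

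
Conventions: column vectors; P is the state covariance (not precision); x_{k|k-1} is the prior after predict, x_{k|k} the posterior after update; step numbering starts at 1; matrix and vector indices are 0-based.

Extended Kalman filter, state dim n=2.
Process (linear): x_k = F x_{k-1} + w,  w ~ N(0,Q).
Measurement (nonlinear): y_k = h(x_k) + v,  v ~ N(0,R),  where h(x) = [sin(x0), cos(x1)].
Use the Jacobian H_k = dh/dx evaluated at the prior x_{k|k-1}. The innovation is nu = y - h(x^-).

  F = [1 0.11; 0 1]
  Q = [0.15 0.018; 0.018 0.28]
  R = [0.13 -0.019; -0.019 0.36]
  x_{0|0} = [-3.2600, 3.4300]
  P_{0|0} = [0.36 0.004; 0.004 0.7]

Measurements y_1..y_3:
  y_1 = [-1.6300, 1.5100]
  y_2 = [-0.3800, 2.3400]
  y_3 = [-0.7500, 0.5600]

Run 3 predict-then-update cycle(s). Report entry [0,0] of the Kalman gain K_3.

step 1: x^-=[-2.8827, 3.4300]  P^-=[0.5193 0.0990; 0.0990 0.9800]  H_jac=[-0.9667 0.0000; 0.0000 0.2844]  S=[0.6153 -0.0462; -0.0462 0.4393]  K=[-0.8176 -0.0219; -0.1087 0.6231]  nu=[-1.3740, 2.4687]  x^+=[-1.8135, 5.1176]  P^+=[0.1095 0.0269; 0.0269 0.7959]
step 2: x^-=[-1.2506, 5.1176]  P^-=[0.2751 0.1324; 0.1324 1.0759]  H_jac=[0.3148 0.0000; 0.0000 0.9190]  S=[0.1573 0.0193; 0.0193 1.2687]  K=[0.5398 0.0877; 0.1697 0.7768]  nu=[0.5692, 1.9458]  x^+=[-0.7726, 6.7256]  P^+=[0.2176 0.0232; 0.0232 0.3008]
step 3: x^-=[-0.0328, 6.7256]  P^-=[0.3764 0.0743; 0.0743 0.5808]  H_jac=[0.9995 0.0000; 0.0000 -0.4282]  S=[0.5060 -0.0508; -0.0508 0.4665]  K=[0.7448 0.0129; 0.0942 -0.5228]  nu=[-0.7172, -0.3437]  x^+=[-0.5714, 6.8377]  P^+=[0.0966 0.0222; 0.0222 0.4438]

K[0,0] = 0.7448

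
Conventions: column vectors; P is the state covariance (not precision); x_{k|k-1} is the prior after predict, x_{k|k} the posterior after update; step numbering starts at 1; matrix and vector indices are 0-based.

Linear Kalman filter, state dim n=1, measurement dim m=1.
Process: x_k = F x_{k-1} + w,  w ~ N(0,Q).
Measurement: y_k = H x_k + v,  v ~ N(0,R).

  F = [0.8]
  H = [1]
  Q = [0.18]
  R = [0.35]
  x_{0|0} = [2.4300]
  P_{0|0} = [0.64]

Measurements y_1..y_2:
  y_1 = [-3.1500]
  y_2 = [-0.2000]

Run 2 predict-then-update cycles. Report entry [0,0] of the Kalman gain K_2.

step 1: x^-=[1.9440]  P^-=[0.5896]  S=[0.9396]  K=[0.6275]  nu=[-5.0940]  x^+=[-1.2525]  P^+=[0.2196]
step 2: x^-=[-1.0020]  P^-=[0.3206]  S=[0.6706]  K=[0.4780]  nu=[0.8020]  x^+=[-0.6186]  P^+=[0.1673]

K[0,0] = 0.4780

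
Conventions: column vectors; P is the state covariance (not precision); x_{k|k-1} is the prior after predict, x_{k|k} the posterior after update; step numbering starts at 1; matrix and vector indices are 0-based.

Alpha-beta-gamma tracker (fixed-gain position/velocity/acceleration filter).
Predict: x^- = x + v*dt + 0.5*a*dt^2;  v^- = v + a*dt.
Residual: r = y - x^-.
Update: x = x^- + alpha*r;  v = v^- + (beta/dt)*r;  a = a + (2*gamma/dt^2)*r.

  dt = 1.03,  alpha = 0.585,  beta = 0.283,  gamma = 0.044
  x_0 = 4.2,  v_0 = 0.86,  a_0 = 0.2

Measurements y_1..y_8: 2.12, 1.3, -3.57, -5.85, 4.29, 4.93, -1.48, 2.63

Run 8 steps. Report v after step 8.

v_post = 1.3599

step 1: x_pred=5.1919  r=-3.0719  x^+=3.3948  v^+=0.2220  a^+=-0.0548
step 2: x_pred=3.5944  r=-2.2944  x^+=2.2522  v^+=-0.4649  a^+=-0.2451
step 3: x_pred=1.6433  r=-5.2133  x^+=-1.4065  v^+=-2.1498  a^+=-0.6776
step 4: x_pred=-3.9801  r=-1.8699  x^+=-5.0740  v^+=-3.3614  a^+=-0.8327
step 5: x_pred=-8.9779  r=13.2679  x^+=-1.2162  v^+=-0.5736  a^+=0.2679
step 6: x_pred=-1.6649  r=6.5949  x^+=2.1931  v^+=1.5143  a^+=0.8149
step 7: x_pred=4.1852  r=-5.6652  x^+=0.8710  v^+=0.7972  a^+=0.3450
step 8: x_pred=1.8751  r=0.7549  x^+=2.3167  v^+=1.3599  a^+=0.4076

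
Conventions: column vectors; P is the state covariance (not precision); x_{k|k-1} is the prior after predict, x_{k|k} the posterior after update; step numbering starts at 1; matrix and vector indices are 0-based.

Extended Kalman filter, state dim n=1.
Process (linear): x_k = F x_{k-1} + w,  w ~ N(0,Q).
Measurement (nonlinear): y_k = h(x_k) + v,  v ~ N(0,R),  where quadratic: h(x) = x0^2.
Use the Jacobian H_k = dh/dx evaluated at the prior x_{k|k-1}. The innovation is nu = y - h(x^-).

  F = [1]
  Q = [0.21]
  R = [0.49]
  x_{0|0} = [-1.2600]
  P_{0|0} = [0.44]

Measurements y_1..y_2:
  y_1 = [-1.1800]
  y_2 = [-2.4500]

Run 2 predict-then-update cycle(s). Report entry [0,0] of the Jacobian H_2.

step 1: x^-=[-1.2600]  P^-=[0.6500]  H_jac=[-2.5200]  S=[4.6178]  K=[-0.3547]  nu=[-2.7676]  x^+=[-0.2783]  P^+=[0.0690]
step 2: x^-=[-0.2783]  P^-=[0.2790]  H_jac=[-0.5566]  S=[0.5764]  K=[-0.2694]  nu=[-2.5274]  x^+=[0.4025]  P^+=[0.2371]

H_jac[0,0] = -0.5566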